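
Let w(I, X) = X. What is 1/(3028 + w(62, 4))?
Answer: 1/3032 ≈ 0.00032982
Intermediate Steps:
1/(3028 + w(62, 4)) = 1/(3028 + 4) = 1/3032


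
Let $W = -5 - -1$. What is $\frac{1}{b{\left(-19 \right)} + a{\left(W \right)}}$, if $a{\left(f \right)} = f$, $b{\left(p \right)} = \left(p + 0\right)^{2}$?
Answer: $\frac{1}{357} \approx 0.0028011$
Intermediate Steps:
$b{\left(p \right)} = p^{2}$
$W = -4$ ($W = -5 + 1 = -4$)
$\frac{1}{b{\left(-19 \right)} + a{\left(W \right)}} = \frac{1}{\left(-19\right)^{2} - 4} = \frac{1}{361 - 4} = \frac{1}{357}$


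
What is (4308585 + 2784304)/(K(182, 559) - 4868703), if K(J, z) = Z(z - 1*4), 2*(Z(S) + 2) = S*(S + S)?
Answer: -7092889/4560680 ≈ -1.5552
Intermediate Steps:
Z(S) = -2 + S² (Z(S) = -2 + (S*(S + S))/2 = -2 + (S*(2*S))/2 = -2 + (2*S²)/2 = -2 + S²)
K(J, z) = -2 + (-4 + z)² (K(J, z) = -2 + (z - 1*4)² = -2 + (z - 4)² = -2 + (-4 + z)²)
(4308585 + 2784304)/(K(182, 559) - 4868703) = (4308585 + 2784304)/((-2 + (-4 + 559)²) - 4868703) = 7092889/((-2 + 555²) - 4868703) = 7092889/((-2 + 308025) - 4868703) = 7092889/(308023 - 4868703) = 7092889/(-4560680) = 7092889*(-1/4560680) = -7092889/4560680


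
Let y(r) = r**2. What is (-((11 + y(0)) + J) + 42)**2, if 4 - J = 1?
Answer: 784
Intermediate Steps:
J = 3 (J = 4 - 1*1 = 4 - 1 = 3)
(-((11 + y(0)) + J) + 42)**2 = (-((11 + 0**2) + 3) + 42)**2 = (-((11 + 0) + 3) + 42)**2 = (-(11 + 3) + 42)**2 = (-1*14 + 42)**2 = (-14 + 42)**2 = 28**2 = 784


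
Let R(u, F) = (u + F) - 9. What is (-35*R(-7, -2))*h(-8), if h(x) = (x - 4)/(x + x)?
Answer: 945/2 ≈ 472.50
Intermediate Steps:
R(u, F) = -9 + F + u (R(u, F) = (F + u) - 9 = -9 + F + u)
h(x) = (-4 + x)/(2*x) (h(x) = (-4 + x)/((2*x)) = (-4 + x)*(1/(2*x)) = (-4 + x)/(2*x))
(-35*R(-7, -2))*h(-8) = (-35*(-9 - 2 - 7))*((1/2)*(-4 - 8)/(-8)) = (-35*(-18))*((1/2)*(-1/8)*(-12)) = 630*(3/4) = 945/2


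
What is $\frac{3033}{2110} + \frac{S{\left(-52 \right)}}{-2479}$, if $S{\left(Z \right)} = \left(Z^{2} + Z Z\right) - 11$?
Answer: $- \frac{3868863}{5230690} \approx -0.73965$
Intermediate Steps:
$S{\left(Z \right)} = -11 + 2 Z^{2}$ ($S{\left(Z \right)} = \left(Z^{2} + Z^{2}\right) - 11 = 2 Z^{2} - 11 = -11 + 2 Z^{2}$)
$\frac{3033}{2110} + \frac{S{\left(-52 \right)}}{-2479} = \frac{3033}{2110} + \frac{-11 + 2 \left(-52\right)^{2}}{-2479} = 3033 \cdot \frac{1}{2110} + \left(-11 + 2 \cdot 2704\right) \left(- \frac{1}{2479}\right) = \frac{3033}{2110} + \left(-11 + 5408\right) \left(- \frac{1}{2479}\right) = \frac{3033}{2110} + 5397 \left(- \frac{1}{2479}\right) = \frac{3033}{2110} - \frac{5397}{2479} = - \frac{3868863}{5230690}$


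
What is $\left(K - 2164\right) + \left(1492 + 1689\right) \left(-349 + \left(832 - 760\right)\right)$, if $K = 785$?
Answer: $-882516$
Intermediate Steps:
$\left(K - 2164\right) + \left(1492 + 1689\right) \left(-349 + \left(832 - 760\right)\right) = \left(785 - 2164\right) + \left(1492 + 1689\right) \left(-349 + \left(832 - 760\right)\right) = -1379 + 3181 \left(-349 + 72\right) = -1379 + 3181 \left(-277\right) = -1379 - 881137 = -882516$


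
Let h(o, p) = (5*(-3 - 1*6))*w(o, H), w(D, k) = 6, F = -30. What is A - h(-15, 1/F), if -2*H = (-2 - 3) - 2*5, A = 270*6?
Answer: 1890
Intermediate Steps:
A = 1620
H = 15/2 (H = -((-2 - 3) - 2*5)/2 = -(-5 - 10)/2 = -½*(-15) = 15/2 ≈ 7.5000)
h(o, p) = -270 (h(o, p) = (5*(-3 - 1*6))*6 = (5*(-3 - 6))*6 = (5*(-9))*6 = -45*6 = -270)
A - h(-15, 1/F) = 1620 - 1*(-270) = 1620 + 270 = 1890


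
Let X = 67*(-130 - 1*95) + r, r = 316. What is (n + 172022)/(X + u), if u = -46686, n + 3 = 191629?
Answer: -363648/61445 ≈ -5.9183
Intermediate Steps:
n = 191626 (n = -3 + 191629 = 191626)
X = -14759 (X = 67*(-130 - 1*95) + 316 = 67*(-130 - 95) + 316 = 67*(-225) + 316 = -15075 + 316 = -14759)
(n + 172022)/(X + u) = (191626 + 172022)/(-14759 - 46686) = 363648/(-61445) = 363648*(-1/61445) = -363648/61445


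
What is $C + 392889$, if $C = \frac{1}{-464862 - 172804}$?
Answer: $\frac{250531957073}{637666} \approx 3.9289 \cdot 10^{5}$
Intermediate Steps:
$C = - \frac{1}{637666}$ ($C = \frac{1}{-637666} = - \frac{1}{637666} \approx -1.5682 \cdot 10^{-6}$)
$C + 392889 = - \frac{1}{637666} + 392889 = \frac{250531957073}{637666}$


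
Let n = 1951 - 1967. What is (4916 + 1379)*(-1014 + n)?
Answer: -6483850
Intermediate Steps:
n = -16
(4916 + 1379)*(-1014 + n) = (4916 + 1379)*(-1014 - 16) = 6295*(-1030) = -6483850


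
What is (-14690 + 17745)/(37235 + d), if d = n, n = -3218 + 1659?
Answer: 3055/35676 ≈ 0.085632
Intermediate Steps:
n = -1559
d = -1559
(-14690 + 17745)/(37235 + d) = (-14690 + 17745)/(37235 - 1559) = 3055/35676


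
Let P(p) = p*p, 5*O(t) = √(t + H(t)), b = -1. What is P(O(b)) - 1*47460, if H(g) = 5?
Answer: -1186496/25 ≈ -47460.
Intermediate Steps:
O(t) = √(5 + t)/5 (O(t) = √(t + 5)/5 = √(5 + t)/5)
P(p) = p²
P(O(b)) - 1*47460 = (√(5 - 1)/5)² - 1*47460 = (√4/5)² - 47460 = ((⅕)*2)² - 47460 = (⅖)² - 47460 = 4/25 - 47460 = -1186496/25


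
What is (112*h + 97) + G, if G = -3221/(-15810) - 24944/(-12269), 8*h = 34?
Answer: 111580349059/193972890 ≈ 575.24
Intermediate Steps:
h = 17/4 (h = (⅛)*34 = 17/4 ≈ 4.2500)
G = 433883089/193972890 (G = -3221*(-1/15810) - 24944*(-1/12269) = 3221/15810 + 24944/12269 = 433883089/193972890 ≈ 2.2368)
(112*h + 97) + G = (112*(17/4) + 97) + 433883089/193972890 = (476 + 97) + 433883089/193972890 = 573 + 433883089/193972890 = 111580349059/193972890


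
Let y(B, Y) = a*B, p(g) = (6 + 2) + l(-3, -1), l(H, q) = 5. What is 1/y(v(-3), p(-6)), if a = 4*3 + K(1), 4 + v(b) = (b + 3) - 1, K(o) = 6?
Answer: -1/90 ≈ -0.011111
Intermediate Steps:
v(b) = -2 + b (v(b) = -4 + ((b + 3) - 1) = -4 + ((3 + b) - 1) = -4 + (2 + b) = -2 + b)
a = 18 (a = 4*3 + 6 = 12 + 6 = 18)
p(g) = 13 (p(g) = (6 + 2) + 5 = 8 + 5 = 13)
y(B, Y) = 18*B
1/y(v(-3), p(-6)) = 1/(18*(-2 - 3)) = 1/(18*(-5)) = 1/(-90) = -1/90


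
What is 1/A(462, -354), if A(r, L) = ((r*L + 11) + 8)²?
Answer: 1/26741733841 ≈ 3.7395e-11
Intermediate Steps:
A(r, L) = (19 + L*r)² (A(r, L) = ((L*r + 11) + 8)² = ((11 + L*r) + 8)² = (19 + L*r)²)
1/A(462, -354) = 1/((19 - 354*462)²) = 1/((19 - 163548)²) = 1/((-163529)²) = 1/26741733841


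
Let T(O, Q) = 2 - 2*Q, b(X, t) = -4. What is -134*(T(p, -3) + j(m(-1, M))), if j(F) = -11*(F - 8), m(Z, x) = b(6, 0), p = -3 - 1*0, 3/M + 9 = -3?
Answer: -18760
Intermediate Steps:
M = -1/4 (M = 3/(-9 - 3) = 3/(-12) = 3*(-1/12) = -1/4 ≈ -0.25000)
p = -3 (p = -3 + 0 = -3)
m(Z, x) = -4
j(F) = 88 - 11*F (j(F) = -11*(-8 + F) = 88 - 11*F)
-134*(T(p, -3) + j(m(-1, M))) = -134*((2 - 2*(-3)) + (88 - 11*(-4))) = -134*((2 + 6) + (88 + 44)) = -134*(8 + 132) = -134*140 = -18760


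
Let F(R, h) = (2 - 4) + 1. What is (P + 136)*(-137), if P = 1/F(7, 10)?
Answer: -18495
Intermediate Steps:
F(R, h) = -1 (F(R, h) = -2 + 1 = -1)
P = -1 (P = 1/(-1) = -1)
(P + 136)*(-137) = (-1 + 136)*(-137) = 135*(-137) = -18495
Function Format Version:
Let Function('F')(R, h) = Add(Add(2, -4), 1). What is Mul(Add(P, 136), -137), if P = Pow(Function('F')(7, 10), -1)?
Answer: -18495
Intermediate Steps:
Function('F')(R, h) = -1 (Function('F')(R, h) = Add(-2, 1) = -1)
P = -1 (P = Pow(-1, -1) = -1)
Mul(Add(P, 136), -137) = Mul(Add(-1, 136), -137) = Mul(135, -137) = -18495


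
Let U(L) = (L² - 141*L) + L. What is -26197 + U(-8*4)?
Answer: -20693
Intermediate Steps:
U(L) = L² - 140*L
-26197 + U(-8*4) = -26197 + (-8*4)*(-140 - 8*4) = -26197 - 32*(-140 - 32) = -26197 - 32*(-172) = -26197 + 5504 = -20693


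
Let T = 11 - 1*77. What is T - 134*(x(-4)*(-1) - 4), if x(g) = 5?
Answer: 1140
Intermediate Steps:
T = -66 (T = 11 - 77 = -66)
T - 134*(x(-4)*(-1) - 4) = -66 - 134*(5*(-1) - 4) = -66 - 134*(-5 - 4) = -66 - 134*(-9) = -66 + 1206 = 1140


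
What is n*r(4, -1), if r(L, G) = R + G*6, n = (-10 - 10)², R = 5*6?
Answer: 9600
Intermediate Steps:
R = 30
n = 400 (n = (-20)² = 400)
r(L, G) = 30 + 6*G (r(L, G) = 30 + G*6 = 30 + 6*G)
n*r(4, -1) = 400*(30 + 6*(-1)) = 400*(30 - 6) = 400*24 = 9600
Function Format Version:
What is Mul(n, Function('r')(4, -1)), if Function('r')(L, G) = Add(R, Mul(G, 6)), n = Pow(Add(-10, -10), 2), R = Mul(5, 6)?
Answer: 9600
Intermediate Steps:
R = 30
n = 400 (n = Pow(-20, 2) = 400)
Function('r')(L, G) = Add(30, Mul(6, G)) (Function('r')(L, G) = Add(30, Mul(G, 6)) = Add(30, Mul(6, G)))
Mul(n, Function('r')(4, -1)) = Mul(400, Add(30, Mul(6, -1))) = Mul(400, Add(30, -6)) = Mul(400, 24) = 9600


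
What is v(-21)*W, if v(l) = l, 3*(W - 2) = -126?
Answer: 840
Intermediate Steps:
W = -40 (W = 2 + (1/3)*(-126) = 2 - 42 = -40)
v(-21)*W = -21*(-40) = 840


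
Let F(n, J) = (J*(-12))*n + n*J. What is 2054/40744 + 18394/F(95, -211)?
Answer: 54651903/408356740 ≈ 0.13383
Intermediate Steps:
F(n, J) = -11*J*n (F(n, J) = (-12*J)*n + J*n = -12*J*n + J*n = -11*J*n)
2054/40744 + 18394/F(95, -211) = 2054/40744 + 18394/((-11*(-211)*95)) = 2054*(1/40744) + 18394/220495 = 1027/20372 + 18394*(1/220495) = 1027/20372 + 18394/220495 = 54651903/408356740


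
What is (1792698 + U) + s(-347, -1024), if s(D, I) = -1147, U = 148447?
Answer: 1939998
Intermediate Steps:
(1792698 + U) + s(-347, -1024) = (1792698 + 148447) - 1147 = 1941145 - 1147 = 1939998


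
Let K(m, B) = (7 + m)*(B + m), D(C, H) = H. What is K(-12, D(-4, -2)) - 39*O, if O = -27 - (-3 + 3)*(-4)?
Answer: 1123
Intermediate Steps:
O = -27 (O = -27 - 0*(-4) = -27 - 1*0 = -27 + 0 = -27)
K(-12, D(-4, -2)) - 39*O = ((-12)**2 + 7*(-2) + 7*(-12) - 2*(-12)) - 39*(-27) = (144 - 14 - 84 + 24) + 1053 = 70 + 1053 = 1123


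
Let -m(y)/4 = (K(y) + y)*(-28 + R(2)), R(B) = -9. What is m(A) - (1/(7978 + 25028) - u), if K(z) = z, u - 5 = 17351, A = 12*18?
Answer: 2683123751/33006 ≈ 81292.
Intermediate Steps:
A = 216
u = 17356 (u = 5 + 17351 = 17356)
m(y) = 296*y (m(y) = -4*(y + y)*(-28 - 9) = -4*2*y*(-37) = -(-296)*y = 296*y)
m(A) - (1/(7978 + 25028) - u) = 296*216 - (1/(7978 + 25028) - 1*17356) = 63936 - (1/33006 - 17356) = 63936 - 1*(-572852135/33006) = 63936 + 572852135/33006 = 2683123751/33006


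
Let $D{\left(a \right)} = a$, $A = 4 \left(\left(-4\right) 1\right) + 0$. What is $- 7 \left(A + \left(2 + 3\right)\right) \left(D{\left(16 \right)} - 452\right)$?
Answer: $-33572$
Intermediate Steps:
$A = -16$ ($A = 4 \left(-4\right) + 0 = -16 + 0 = -16$)
$- 7 \left(A + \left(2 + 3\right)\right) \left(D{\left(16 \right)} - 452\right) = - 7 \left(-16 + \left(2 + 3\right)\right) \left(16 - 452\right) = - 7 \left(-16 + 5\right) \left(-436\right) = \left(-7\right) \left(-11\right) \left(-436\right) = 77 \left(-436\right) = -33572$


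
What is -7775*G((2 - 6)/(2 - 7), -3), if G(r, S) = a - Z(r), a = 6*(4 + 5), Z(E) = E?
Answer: -413630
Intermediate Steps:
a = 54 (a = 6*9 = 54)
G(r, S) = 54 - r
-7775*G((2 - 6)/(2 - 7), -3) = -7775*(54 - (2 - 6)/(2 - 7)) = -7775*(54 - (-4)/(-5)) = -7775*(54 - (-4)*(-1)/5) = -7775*(54 - 1*4/5) = -7775*(54 - 4/5) = -7775*266/5 = -413630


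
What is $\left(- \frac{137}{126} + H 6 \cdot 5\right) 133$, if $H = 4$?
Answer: $\frac{284677}{18} \approx 15815.0$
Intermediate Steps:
$\left(- \frac{137}{126} + H 6 \cdot 5\right) 133 = \left(- \frac{137}{126} + 4 \cdot 6 \cdot 5\right) 133 = \left(\left(-137\right) \frac{1}{126} + 24 \cdot 5\right) 133 = \left(- \frac{137}{126} + 120\right) 133 = \frac{14983}{126} \cdot 133 = \frac{284677}{18}$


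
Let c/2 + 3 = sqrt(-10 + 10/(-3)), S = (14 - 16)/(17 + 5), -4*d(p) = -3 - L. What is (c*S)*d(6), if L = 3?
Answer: 9/11 - 2*I*sqrt(30)/11 ≈ 0.81818 - 0.99586*I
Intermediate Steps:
d(p) = 3/2 (d(p) = -(-3 - 1*3)/4 = -(-3 - 3)/4 = -1/4*(-6) = 3/2)
S = -1/11 (S = -2/22 = -2*1/22 = -1/11 ≈ -0.090909)
c = -6 + 4*I*sqrt(30)/3 (c = -6 + 2*sqrt(-10 + 10/(-3)) = -6 + 2*sqrt(-10 + 10*(-1/3)) = -6 + 2*sqrt(-10 - 10/3) = -6 + 2*sqrt(-40/3) = -6 + 2*(2*I*sqrt(30)/3) = -6 + 4*I*sqrt(30)/3 ≈ -6.0 + 7.303*I)
(c*S)*d(6) = ((-6 + 4*I*sqrt(30)/3)*(-1/11))*(3/2) = (6/11 - 4*I*sqrt(30)/33)*(3/2) = 9/11 - 2*I*sqrt(30)/11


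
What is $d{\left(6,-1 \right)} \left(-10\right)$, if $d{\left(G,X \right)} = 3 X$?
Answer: $30$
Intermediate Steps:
$d{\left(6,-1 \right)} \left(-10\right) = 3 \left(-1\right) \left(-10\right) = \left(-3\right) \left(-10\right) = 30$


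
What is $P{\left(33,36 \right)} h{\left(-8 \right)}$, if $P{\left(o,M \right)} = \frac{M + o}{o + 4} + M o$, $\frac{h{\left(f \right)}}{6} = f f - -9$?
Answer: $\frac{19282950}{37} \approx 5.2116 \cdot 10^{5}$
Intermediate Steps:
$h{\left(f \right)} = 54 + 6 f^{2}$ ($h{\left(f \right)} = 6 \left(f f - -9\right) = 6 \left(f^{2} + 9\right) = 6 \left(9 + f^{2}\right) = 54 + 6 f^{2}$)
$P{\left(o,M \right)} = M o + \frac{M + o}{4 + o}$ ($P{\left(o,M \right)} = \frac{M + o}{4 + o} + M o = M o + \frac{M + o}{4 + o}$)
$P{\left(33,36 \right)} h{\left(-8 \right)} = \frac{36 + 33 + 36 \cdot 33^{2} + 4 \cdot 36 \cdot 33}{4 + 33} \left(54 + 6 \left(-8\right)^{2}\right) = \frac{36 + 33 + 36 \cdot 1089 + 4752}{37} \left(54 + 6 \cdot 64\right) = \frac{36 + 33 + 39204 + 4752}{37} \left(54 + 384\right) = \frac{1}{37} \cdot 44025 \cdot 438 = \frac{44025}{37} \cdot 438 = \frac{19282950}{37}$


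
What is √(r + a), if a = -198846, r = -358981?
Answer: I*√557827 ≈ 746.88*I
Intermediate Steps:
√(r + a) = √(-358981 - 198846) = √(-557827) = I*√557827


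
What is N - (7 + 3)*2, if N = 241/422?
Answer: -8199/422 ≈ -19.429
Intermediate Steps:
N = 241/422 (N = 241*(1/422) = 241/422 ≈ 0.57109)
N - (7 + 3)*2 = 241/422 - (7 + 3)*2 = 241/422 - 10*2 = 241/422 - 1*20 = 241/422 - 20 = -8199/422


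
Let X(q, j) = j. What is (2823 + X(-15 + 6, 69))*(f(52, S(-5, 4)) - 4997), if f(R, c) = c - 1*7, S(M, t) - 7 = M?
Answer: -14465784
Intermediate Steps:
S(M, t) = 7 + M
f(R, c) = -7 + c (f(R, c) = c - 7 = -7 + c)
(2823 + X(-15 + 6, 69))*(f(52, S(-5, 4)) - 4997) = (2823 + 69)*((-7 + (7 - 5)) - 4997) = 2892*((-7 + 2) - 4997) = 2892*(-5 - 4997) = 2892*(-5002) = -14465784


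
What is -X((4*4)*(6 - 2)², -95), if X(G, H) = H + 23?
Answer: 72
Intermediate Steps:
X(G, H) = 23 + H
-X((4*4)*(6 - 2)², -95) = -(23 - 95) = -1*(-72) = 72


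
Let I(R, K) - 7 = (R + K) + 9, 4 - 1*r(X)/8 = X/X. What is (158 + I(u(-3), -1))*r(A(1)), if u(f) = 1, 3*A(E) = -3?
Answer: 4176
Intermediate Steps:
A(E) = -1 (A(E) = (1/3)*(-3) = -1)
r(X) = 24 (r(X) = 32 - 8*X/X = 32 - 8*1 = 32 - 8 = 24)
I(R, K) = 16 + K + R (I(R, K) = 7 + ((R + K) + 9) = 7 + ((K + R) + 9) = 7 + (9 + K + R) = 16 + K + R)
(158 + I(u(-3), -1))*r(A(1)) = (158 + (16 - 1 + 1))*24 = (158 + 16)*24 = 174*24 = 4176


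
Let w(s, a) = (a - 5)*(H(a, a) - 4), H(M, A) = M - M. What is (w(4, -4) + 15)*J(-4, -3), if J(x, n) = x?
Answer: -204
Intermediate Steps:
H(M, A) = 0
w(s, a) = 20 - 4*a (w(s, a) = (a - 5)*(0 - 4) = (-5 + a)*(-4) = 20 - 4*a)
(w(4, -4) + 15)*J(-4, -3) = ((20 - 4*(-4)) + 15)*(-4) = ((20 + 16) + 15)*(-4) = (36 + 15)*(-4) = 51*(-4) = -204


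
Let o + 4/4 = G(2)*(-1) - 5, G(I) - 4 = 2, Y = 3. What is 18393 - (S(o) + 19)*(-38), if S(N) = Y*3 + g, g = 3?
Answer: 19571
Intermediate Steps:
G(I) = 6 (G(I) = 4 + 2 = 6)
o = -12 (o = -1 + (6*(-1) - 5) = -1 + (-6 - 5) = -1 - 11 = -12)
S(N) = 12 (S(N) = 3*3 + 3 = 9 + 3 = 12)
18393 - (S(o) + 19)*(-38) = 18393 - (12 + 19)*(-38) = 18393 - 31*(-38) = 18393 - 1*(-1178) = 18393 + 1178 = 19571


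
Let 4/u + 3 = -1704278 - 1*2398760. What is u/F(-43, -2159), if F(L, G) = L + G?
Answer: 2/4517448141 ≈ 4.4273e-10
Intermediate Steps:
u = -4/4103041 (u = 4/(-3 + (-1704278 - 1*2398760)) = 4/(-3 + (-1704278 - 2398760)) = 4/(-3 - 4103038) = 4/(-4103041) = 4*(-1/4103041) = -4/4103041 ≈ -9.7489e-7)
F(L, G) = G + L
u/F(-43, -2159) = -4/(4103041*(-2159 - 43)) = -4/4103041/(-2202) = -4/4103041*(-1/2202) = 2/4517448141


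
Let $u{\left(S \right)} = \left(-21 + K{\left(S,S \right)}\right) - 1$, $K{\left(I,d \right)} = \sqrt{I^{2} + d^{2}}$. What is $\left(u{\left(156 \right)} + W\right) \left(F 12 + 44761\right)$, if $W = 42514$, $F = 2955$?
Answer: $3408750732 + 12514476 \sqrt{2} \approx 3.4264 \cdot 10^{9}$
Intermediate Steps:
$u{\left(S \right)} = -22 + \sqrt{2} \sqrt{S^{2}}$ ($u{\left(S \right)} = \left(-21 + \sqrt{S^{2} + S^{2}}\right) - 1 = \left(-21 + \sqrt{2 S^{2}}\right) - 1 = \left(-21 + \sqrt{2} \sqrt{S^{2}}\right) - 1 = -22 + \sqrt{2} \sqrt{S^{2}}$)
$\left(u{\left(156 \right)} + W\right) \left(F 12 + 44761\right) = \left(\left(-22 + \sqrt{2} \sqrt{156^{2}}\right) + 42514\right) \left(2955 \cdot 12 + 44761\right) = \left(\left(-22 + \sqrt{2} \sqrt{24336}\right) + 42514\right) \left(35460 + 44761\right) = \left(\left(-22 + \sqrt{2} \cdot 156\right) + 42514\right) 80221 = \left(\left(-22 + 156 \sqrt{2}\right) + 42514\right) 80221 = \left(42492 + 156 \sqrt{2}\right) 80221 = 3408750732 + 12514476 \sqrt{2}$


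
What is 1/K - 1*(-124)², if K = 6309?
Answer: -97007183/6309 ≈ -15376.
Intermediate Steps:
1/K - 1*(-124)² = 1/6309 - 1*(-124)² = 1/6309 - 1*15376 = 1/6309 - 15376 = -97007183/6309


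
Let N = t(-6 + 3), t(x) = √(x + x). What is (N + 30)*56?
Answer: 1680 + 56*I*√6 ≈ 1680.0 + 137.17*I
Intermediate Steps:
t(x) = √2*√x (t(x) = √(2*x) = √2*√x)
N = I*√6 (N = √2*√(-6 + 3) = √2*√(-3) = √2*(I*√3) = I*√6 ≈ 2.4495*I)
(N + 30)*56 = (I*√6 + 30)*56 = (30 + I*√6)*56 = 1680 + 56*I*√6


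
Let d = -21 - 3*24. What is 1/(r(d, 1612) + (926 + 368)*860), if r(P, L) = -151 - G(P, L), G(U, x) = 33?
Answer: 1/1112656 ≈ 8.9875e-7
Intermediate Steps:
d = -93 (d = -21 - 72 = -93)
r(P, L) = -184 (r(P, L) = -151 - 1*33 = -151 - 33 = -184)
1/(r(d, 1612) + (926 + 368)*860) = 1/(-184 + (926 + 368)*860) = 1/(-184 + 1294*860) = 1/(-184 + 1112840) = 1/1112656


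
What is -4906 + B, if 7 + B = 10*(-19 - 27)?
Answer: -5373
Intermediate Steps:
B = -467 (B = -7 + 10*(-19 - 27) = -7 + 10*(-46) = -7 - 460 = -467)
-4906 + B = -4906 - 467 = -5373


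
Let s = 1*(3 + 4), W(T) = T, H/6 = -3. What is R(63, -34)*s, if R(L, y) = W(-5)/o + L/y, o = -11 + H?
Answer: -11599/986 ≈ -11.764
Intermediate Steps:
H = -18 (H = 6*(-3) = -18)
o = -29 (o = -11 - 18 = -29)
s = 7 (s = 1*7 = 7)
R(L, y) = 5/29 + L/y (R(L, y) = -5/(-29) + L/y = -5*(-1/29) + L/y = 5/29 + L/y)
R(63, -34)*s = (5/29 + 63/(-34))*7 = (5/29 + 63*(-1/34))*7 = (5/29 - 63/34)*7 = -1657/986*7 = -11599/986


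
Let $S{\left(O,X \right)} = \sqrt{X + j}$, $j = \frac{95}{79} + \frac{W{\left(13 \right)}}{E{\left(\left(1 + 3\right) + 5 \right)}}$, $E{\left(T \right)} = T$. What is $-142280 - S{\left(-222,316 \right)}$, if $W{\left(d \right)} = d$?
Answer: $-142280 - \frac{\sqrt{17898082}}{237} \approx -1.423 \cdot 10^{5}$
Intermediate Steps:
$j = \frac{1882}{711}$ ($j = \frac{95}{79} + \frac{13}{\left(1 + 3\right) + 5} = 95 \cdot \frac{1}{79} + \frac{13}{4 + 5} = \frac{95}{79} + \frac{13}{9} = \frac{1882}{711} \approx 2.647$)
$S{\left(O,X \right)} = \sqrt{\frac{1882}{711} + X}$ ($S{\left(O,X \right)} = \sqrt{X + \frac{1882}{711}} = \sqrt{\frac{1882}{711} + X}$)
$-142280 - S{\left(-222,316 \right)} = -142280 - \frac{\sqrt{148678 + 56169 \cdot 316}}{237} = -142280 - \frac{\sqrt{148678 + 17749404}}{237} = -142280 - \frac{\sqrt{17898082}}{237}$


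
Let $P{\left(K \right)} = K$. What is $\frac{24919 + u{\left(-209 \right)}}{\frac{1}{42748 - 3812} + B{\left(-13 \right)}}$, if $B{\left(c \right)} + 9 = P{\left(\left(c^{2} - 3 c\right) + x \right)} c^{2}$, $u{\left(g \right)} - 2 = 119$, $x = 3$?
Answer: $\frac{974957440}{1388068401} \approx 0.70238$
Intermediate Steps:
$u{\left(g \right)} = 121$ ($u{\left(g \right)} = 2 + 119 = 121$)
$B{\left(c \right)} = -9 + c^{2} \left(3 + c^{2} - 3 c\right)$ ($B{\left(c \right)} = -9 + \left(\left(c^{2} - 3 c\right) + 3\right) c^{2} = -9 + \left(3 + c^{2} - 3 c\right) c^{2} = -9 + c^{2} \left(3 + c^{2} - 3 c\right)$)
$\frac{24919 + u{\left(-209 \right)}}{\frac{1}{42748 - 3812} + B{\left(-13 \right)}} = \frac{24919 + 121}{\frac{1}{42748 - 3812} - \left(9 - \left(-13\right)^{2} \left(3 + \left(-13\right)^{2} - -39\right)\right)} = \frac{25040}{\frac{1}{38936} - \left(9 - 169 \left(3 + 169 + 39\right)\right)} = \frac{25040}{\frac{1}{38936} + \left(-9 + 169 \cdot 211\right)} = \frac{25040}{\frac{1}{38936} + \left(-9 + 35659\right)} = \frac{25040}{\frac{1}{38936} + 35650} = \frac{25040}{\frac{1388068401}{38936}} = 25040 \cdot \frac{38936}{1388068401} = \frac{974957440}{1388068401}$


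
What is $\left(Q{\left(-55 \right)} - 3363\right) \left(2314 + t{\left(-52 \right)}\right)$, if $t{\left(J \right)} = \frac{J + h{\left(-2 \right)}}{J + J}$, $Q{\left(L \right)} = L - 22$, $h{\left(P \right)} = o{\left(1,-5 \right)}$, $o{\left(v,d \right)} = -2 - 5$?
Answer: $- \frac{103507450}{13} \approx -7.9621 \cdot 10^{6}$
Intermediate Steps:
$o{\left(v,d \right)} = -7$ ($o{\left(v,d \right)} = -2 - 5 = -7$)
$h{\left(P \right)} = -7$
$Q{\left(L \right)} = -22 + L$ ($Q{\left(L \right)} = L - 22 = -22 + L$)
$t{\left(J \right)} = \frac{-7 + J}{2 J}$ ($t{\left(J \right)} = \frac{J - 7}{J + J} = \frac{-7 + J}{2 J}$)
$\left(Q{\left(-55 \right)} - 3363\right) \left(2314 + t{\left(-52 \right)}\right) = \left(\left(-22 - 55\right) - 3363\right) \left(2314 + \frac{-7 - 52}{2 \left(-52\right)}\right) = \left(-77 - 3363\right) \left(2314 + \frac{1}{2} \left(- \frac{1}{52}\right) \left(-59\right)\right) = - 3440 \left(2314 + \frac{59}{104}\right) = \left(-3440\right) \frac{240715}{104} = - \frac{103507450}{13}$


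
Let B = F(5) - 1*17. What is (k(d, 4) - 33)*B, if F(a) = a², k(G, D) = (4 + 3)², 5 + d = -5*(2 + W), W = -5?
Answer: 128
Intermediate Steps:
d = 10 (d = -5 - 5*(2 - 5) = -5 - 5*(-3) = -5 + 15 = 10)
k(G, D) = 49 (k(G, D) = 7² = 49)
B = 8 (B = 5² - 1*17 = 25 - 17 = 8)
(k(d, 4) - 33)*B = (49 - 33)*8 = 16*8 = 128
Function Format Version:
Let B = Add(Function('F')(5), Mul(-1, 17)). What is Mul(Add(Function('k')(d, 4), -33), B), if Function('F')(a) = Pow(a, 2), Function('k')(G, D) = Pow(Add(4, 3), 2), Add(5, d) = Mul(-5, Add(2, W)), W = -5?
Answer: 128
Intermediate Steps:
d = 10 (d = Add(-5, Mul(-5, Add(2, -5))) = Add(-5, Mul(-5, -3)) = Add(-5, 15) = 10)
Function('k')(G, D) = 49 (Function('k')(G, D) = Pow(7, 2) = 49)
B = 8 (B = Add(Pow(5, 2), Mul(-1, 17)) = Add(25, -17) = 8)
Mul(Add(Function('k')(d, 4), -33), B) = Mul(Add(49, -33), 8) = Mul(16, 8) = 128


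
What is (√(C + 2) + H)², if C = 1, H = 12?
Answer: (12 + √3)² ≈ 188.57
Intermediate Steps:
(√(C + 2) + H)² = (√(1 + 2) + 12)² = (√3 + 12)² = (12 + √3)²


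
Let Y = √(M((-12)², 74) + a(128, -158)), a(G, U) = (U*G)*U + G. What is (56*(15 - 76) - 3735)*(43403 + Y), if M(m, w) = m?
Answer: -310374853 - 28604*√199729 ≈ -3.2316e+8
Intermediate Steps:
a(G, U) = G + G*U² (a(G, U) = (G*U)*U + G = G*U² + G = G + G*U²)
Y = 4*√199729 (Y = √((-12)² + 128*(1 + (-158)²)) = √(144 + 128*(1 + 24964)) = √(144 + 128*24965) = √(144 + 3195520) = √3195664 = 4*√199729 ≈ 1787.6)
(56*(15 - 76) - 3735)*(43403 + Y) = (56*(15 - 76) - 3735)*(43403 + 4*√199729) = (56*(-61) - 3735)*(43403 + 4*√199729) = (-3416 - 3735)*(43403 + 4*√199729) = -7151*(43403 + 4*√199729) = -310374853 - 28604*√199729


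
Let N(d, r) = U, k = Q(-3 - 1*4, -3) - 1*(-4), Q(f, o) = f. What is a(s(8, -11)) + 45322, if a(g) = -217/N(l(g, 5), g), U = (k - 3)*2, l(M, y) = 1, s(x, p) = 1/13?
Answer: 544081/12 ≈ 45340.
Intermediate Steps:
k = -3 (k = (-3 - 1*4) - 1*(-4) = (-3 - 4) + 4 = -7 + 4 = -3)
s(x, p) = 1/13
U = -12 (U = (-3 - 3)*2 = -6*2 = -12)
N(d, r) = -12
a(g) = 217/12 (a(g) = -217/(-12) = -217*(-1/12) = 217/12)
a(s(8, -11)) + 45322 = 217/12 + 45322 = 544081/12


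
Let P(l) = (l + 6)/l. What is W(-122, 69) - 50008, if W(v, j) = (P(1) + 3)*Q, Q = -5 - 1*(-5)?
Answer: -50008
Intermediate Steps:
P(l) = (6 + l)/l
Q = 0 (Q = -5 + 5 = 0)
W(v, j) = 0 (W(v, j) = ((6 + 1)/1 + 3)*0 = (1*7 + 3)*0 = (7 + 3)*0 = 10*0 = 0)
W(-122, 69) - 50008 = 0 - 50008 = -50008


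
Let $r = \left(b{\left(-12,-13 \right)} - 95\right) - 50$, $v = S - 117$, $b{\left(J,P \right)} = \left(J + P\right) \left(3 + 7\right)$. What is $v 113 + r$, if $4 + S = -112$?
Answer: $-26724$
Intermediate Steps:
$S = -116$ ($S = -4 - 112 = -116$)
$b{\left(J,P \right)} = 10 J + 10 P$ ($b{\left(J,P \right)} = \left(J + P\right) 10 = 10 J + 10 P$)
$v = -233$ ($v = -116 - 117 = -233$)
$r = -395$ ($r = \left(\left(10 \left(-12\right) + 10 \left(-13\right)\right) - 95\right) - 50 = \left(\left(-120 - 130\right) - 95\right) - 50 = \left(-250 - 95\right) - 50 = -345 - 50 = -395$)
$v 113 + r = \left(-233\right) 113 - 395 = -26329 - 395 = -26724$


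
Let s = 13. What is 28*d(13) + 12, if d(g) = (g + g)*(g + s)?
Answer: 18940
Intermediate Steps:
d(g) = 2*g*(13 + g) (d(g) = (g + g)*(g + 13) = (2*g)*(13 + g) = 2*g*(13 + g))
28*d(13) + 12 = 28*(2*13*(13 + 13)) + 12 = 28*(2*13*26) + 12 = 28*676 + 12 = 18928 + 12 = 18940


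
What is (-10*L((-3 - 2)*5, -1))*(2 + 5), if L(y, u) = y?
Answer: 1750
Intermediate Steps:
(-10*L((-3 - 2)*5, -1))*(2 + 5) = (-10*(-3 - 2)*5)*(2 + 5) = -(-50)*5*7 = -10*(-25)*7 = 250*7 = 1750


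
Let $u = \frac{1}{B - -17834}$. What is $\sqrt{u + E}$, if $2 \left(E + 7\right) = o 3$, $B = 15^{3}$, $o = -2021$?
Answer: $\frac{i \sqrt{5467132626038}}{42418} \approx 55.123 i$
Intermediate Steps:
$B = 3375$
$E = - \frac{6077}{2}$ ($E = -7 + \frac{\left(-2021\right) 3}{2} = -7 + \frac{1}{2} \left(-6063\right) = -7 - \frac{6063}{2} = - \frac{6077}{2} \approx -3038.5$)
$u = \frac{1}{21209}$ ($u = \frac{1}{3375 - -17834} = \frac{1}{3375 + 17834} = \frac{1}{21209} \approx 4.715 \cdot 10^{-5}$)
$\sqrt{u + E} = \sqrt{\frac{1}{21209} - \frac{6077}{2}} = \sqrt{- \frac{128887091}{42418}} = \frac{i \sqrt{5467132626038}}{42418}$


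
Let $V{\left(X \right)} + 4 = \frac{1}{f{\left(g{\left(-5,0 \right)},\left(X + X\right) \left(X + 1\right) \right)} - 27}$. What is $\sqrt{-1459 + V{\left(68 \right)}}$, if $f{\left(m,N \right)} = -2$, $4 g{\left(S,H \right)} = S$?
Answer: $\frac{2 i \sqrt{307603}}{29} \approx 38.25 i$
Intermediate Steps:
$g{\left(S,H \right)} = \frac{S}{4}$
$V{\left(X \right)} = - \frac{117}{29}$ ($V{\left(X \right)} = -4 + \frac{1}{-2 - 27} = -4 + \frac{1}{-29} = -4 - \frac{1}{29} = - \frac{117}{29}$)
$\sqrt{-1459 + V{\left(68 \right)}} = \sqrt{-1459 - \frac{117}{29}} = \sqrt{- \frac{42428}{29}} = \frac{2 i \sqrt{307603}}{29}$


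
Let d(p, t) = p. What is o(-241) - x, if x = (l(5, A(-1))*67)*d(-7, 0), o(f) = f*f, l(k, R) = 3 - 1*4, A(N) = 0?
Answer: 57612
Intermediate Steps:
l(k, R) = -1 (l(k, R) = 3 - 4 = -1)
o(f) = f²
x = 469 (x = -1*67*(-7) = -67*(-7) = 469)
o(-241) - x = (-241)² - 1*469 = 58081 - 469 = 57612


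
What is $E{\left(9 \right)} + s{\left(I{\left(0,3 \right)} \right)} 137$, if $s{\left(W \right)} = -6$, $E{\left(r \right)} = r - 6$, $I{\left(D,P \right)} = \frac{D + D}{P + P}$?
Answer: $-819$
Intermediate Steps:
$I{\left(D,P \right)} = \frac{D}{P}$ ($I{\left(D,P \right)} = \frac{2 D}{2 P} = 2 D \frac{1}{2 P} = \frac{D}{P}$)
$E{\left(r \right)} = -6 + r$ ($E{\left(r \right)} = r - 6 = -6 + r$)
$E{\left(9 \right)} + s{\left(I{\left(0,3 \right)} \right)} 137 = \left(-6 + 9\right) - 822 = 3 - 822 = -819$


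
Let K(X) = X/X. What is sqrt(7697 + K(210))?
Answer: sqrt(7698) ≈ 87.738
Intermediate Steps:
K(X) = 1
sqrt(7697 + K(210)) = sqrt(7697 + 1) = sqrt(7698)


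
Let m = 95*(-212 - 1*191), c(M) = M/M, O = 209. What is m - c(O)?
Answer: -38286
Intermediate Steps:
c(M) = 1
m = -38285 (m = 95*(-212 - 191) = 95*(-403) = -38285)
m - c(O) = -38285 - 1*1 = -38285 - 1 = -38286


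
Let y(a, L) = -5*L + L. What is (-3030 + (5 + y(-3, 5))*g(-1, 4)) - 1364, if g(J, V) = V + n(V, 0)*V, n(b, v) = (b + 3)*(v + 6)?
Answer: -6974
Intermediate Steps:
y(a, L) = -4*L
n(b, v) = (3 + b)*(6 + v)
g(J, V) = V + V*(18 + 6*V) (g(J, V) = V + (18 + 3*0 + 6*V + V*0)*V = V + (18 + 0 + 6*V + 0)*V = V + (18 + 6*V)*V = V + V*(18 + 6*V))
(-3030 + (5 + y(-3, 5))*g(-1, 4)) - 1364 = (-3030 + (5 - 4*5)*(4*(19 + 6*4))) - 1364 = (-3030 + (5 - 20)*(4*(19 + 24))) - 1364 = (-3030 - 60*43) - 1364 = (-3030 - 15*172) - 1364 = (-3030 - 2580) - 1364 = -5610 - 1364 = -6974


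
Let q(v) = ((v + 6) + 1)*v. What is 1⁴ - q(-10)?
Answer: -29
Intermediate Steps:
q(v) = v*(7 + v) (q(v) = ((6 + v) + 1)*v = (7 + v)*v = v*(7 + v))
1⁴ - q(-10) = 1⁴ - (-10)*(7 - 10) = 1 - (-10)*(-3) = 1 - 1*30 = 1 - 30 = -29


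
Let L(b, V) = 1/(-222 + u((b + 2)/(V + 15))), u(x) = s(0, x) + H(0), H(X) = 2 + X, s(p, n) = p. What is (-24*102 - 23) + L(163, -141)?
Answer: -543621/220 ≈ -2471.0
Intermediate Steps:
u(x) = 2 (u(x) = 0 + (2 + 0) = 0 + 2 = 2)
L(b, V) = -1/220 (L(b, V) = 1/(-222 + 2) = 1/(-220) = -1/220)
(-24*102 - 23) + L(163, -141) = (-24*102 - 23) - 1/220 = (-2448 - 23) - 1/220 = -2471 - 1/220 = -543621/220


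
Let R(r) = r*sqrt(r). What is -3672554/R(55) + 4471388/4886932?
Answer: 1117847/1221733 - 3672554*sqrt(55)/3025 ≈ -9002.8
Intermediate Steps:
R(r) = r**(3/2)
-3672554/R(55) + 4471388/4886932 = -3672554*sqrt(55)/3025 + 4471388/4886932 = -3672554*sqrt(55)/3025 + 4471388*(1/4886932) = -3672554*sqrt(55)/3025 + 1117847/1221733 = 1117847/1221733 - 3672554*sqrt(55)/3025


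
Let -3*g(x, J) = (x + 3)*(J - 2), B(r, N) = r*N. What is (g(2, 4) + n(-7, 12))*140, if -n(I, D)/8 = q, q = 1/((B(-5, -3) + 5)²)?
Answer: -7042/15 ≈ -469.47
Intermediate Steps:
B(r, N) = N*r
g(x, J) = -(-2 + J)*(3 + x)/3 (g(x, J) = -(x + 3)*(J - 2)/3 = -(3 + x)*(-2 + J)/3 = -(-2 + J)*(3 + x)/3)
q = 1/400 (q = 1/((-3*(-5) + 5)²) = 1/((15 + 5)²) = 1/(20²) = 1/400 ≈ 0.0025000)
n(I, D) = -1/50 (n(I, D) = -8*1/400 = -1/50)
(g(2, 4) + n(-7, 12))*140 = ((2 - 1*4 + (⅔)*2 - ⅓*4*2) - 1/50)*140 = ((2 - 4 + 4/3 - 8/3) - 1/50)*140 = (-10/3 - 1/50)*140 = -503/150*140 = -7042/15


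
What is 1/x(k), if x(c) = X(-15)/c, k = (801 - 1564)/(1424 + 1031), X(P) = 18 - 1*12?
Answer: -763/14730 ≈ -0.051799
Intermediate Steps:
X(P) = 6 (X(P) = 18 - 12 = 6)
k = -763/2455 ≈ -0.31079
x(c) = 6/c
1/x(k) = 1/(6/(-763/2455)) = 1/(6*(-2455/763)) = 1/(-14730/763) = -763/14730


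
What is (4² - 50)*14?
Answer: -476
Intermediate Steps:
(4² - 50)*14 = (16 - 50)*14 = -34*14 = -476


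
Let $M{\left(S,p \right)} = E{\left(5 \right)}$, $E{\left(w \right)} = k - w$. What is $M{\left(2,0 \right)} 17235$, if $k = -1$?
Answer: $-103410$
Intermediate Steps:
$E{\left(w \right)} = -1 - w$
$M{\left(S,p \right)} = -6$ ($M{\left(S,p \right)} = -1 - 5 = -6$)
$M{\left(2,0 \right)} 17235 = \left(-6\right) 17235 = -103410$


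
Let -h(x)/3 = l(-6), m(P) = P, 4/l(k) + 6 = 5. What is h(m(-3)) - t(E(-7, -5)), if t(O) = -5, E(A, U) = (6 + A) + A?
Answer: 17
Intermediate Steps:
E(A, U) = 6 + 2*A
l(k) = -4 (l(k) = 4/(-6 + 5) = 4/(-1) = 4*(-1) = -4)
h(x) = 12 (h(x) = -3*(-4) = 12)
h(m(-3)) - t(E(-7, -5)) = 12 - 1*(-5) = 12 + 5 = 17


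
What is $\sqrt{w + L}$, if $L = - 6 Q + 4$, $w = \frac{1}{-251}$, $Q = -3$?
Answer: $\frac{\sqrt{1385771}}{251} \approx 4.69$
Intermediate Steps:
$w = - \frac{1}{251} \approx -0.0039841$
$L = 22$ ($L = \left(-6\right) \left(-3\right) + 4 = 18 + 4 = 22$)
$\sqrt{w + L} = \sqrt{- \frac{1}{251} + 22} = \sqrt{\frac{5521}{251}} = \frac{\sqrt{1385771}}{251}$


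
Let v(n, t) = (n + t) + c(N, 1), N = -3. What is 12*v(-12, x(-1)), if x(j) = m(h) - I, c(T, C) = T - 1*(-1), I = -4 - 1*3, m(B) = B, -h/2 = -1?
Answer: -60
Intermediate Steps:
h = 2 (h = -2*(-1) = 2)
I = -7 (I = -4 - 3 = -7)
c(T, C) = 1 + T (c(T, C) = T + 1 = 1 + T)
x(j) = 9 (x(j) = 2 - 1*(-7) = 2 + 7 = 9)
v(n, t) = -2 + n + t (v(n, t) = (n + t) + (1 - 3) = (n + t) - 2 = -2 + n + t)
12*v(-12, x(-1)) = 12*(-2 - 12 + 9) = 12*(-5) = -60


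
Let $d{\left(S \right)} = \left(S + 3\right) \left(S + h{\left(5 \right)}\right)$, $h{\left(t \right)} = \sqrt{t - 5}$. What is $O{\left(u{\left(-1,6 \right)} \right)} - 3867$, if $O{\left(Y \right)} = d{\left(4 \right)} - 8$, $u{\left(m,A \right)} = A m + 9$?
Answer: $-3847$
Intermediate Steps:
$h{\left(t \right)} = \sqrt{-5 + t}$
$u{\left(m,A \right)} = 9 + A m$
$d{\left(S \right)} = S \left(3 + S\right)$ ($d{\left(S \right)} = \left(S + 3\right) \left(S + \sqrt{-5 + 5}\right) = \left(3 + S\right) \left(S + \sqrt{0}\right) = \left(3 + S\right) \left(S + 0\right) = \left(3 + S\right) S = S \left(3 + S\right)$)
$O{\left(Y \right)} = 20$ ($O{\left(Y \right)} = 4 \left(3 + 4\right) - 8 = 4 \cdot 7 - 8 = 28 - 8 = 20$)
$O{\left(u{\left(-1,6 \right)} \right)} - 3867 = 20 - 3867 = -3847$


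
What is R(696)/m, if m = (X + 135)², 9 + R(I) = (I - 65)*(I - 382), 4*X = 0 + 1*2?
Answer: 792500/73441 ≈ 10.791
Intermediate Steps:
X = ½ (X = (0 + 1*2)/4 = (0 + 2)/4 = (¼)*2 = ½ ≈ 0.50000)
R(I) = -9 + (-382 + I)*(-65 + I) (R(I) = -9 + (I - 65)*(I - 382) = -9 + (-65 + I)*(-382 + I) = -9 + (-382 + I)*(-65 + I))
m = 73441/4 (m = (½ + 135)² = (271/2)² = 73441/4 ≈ 18360.)
R(696)/m = (24821 + 696² - 447*696)/(73441/4) = (24821 + 484416 - 311112)*(4/73441) = 198125*(4/73441) = 792500/73441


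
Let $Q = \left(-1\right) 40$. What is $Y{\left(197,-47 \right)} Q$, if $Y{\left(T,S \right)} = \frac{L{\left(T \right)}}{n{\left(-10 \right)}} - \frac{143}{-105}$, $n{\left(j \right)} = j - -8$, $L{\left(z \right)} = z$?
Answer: $\frac{81596}{21} \approx 3885.5$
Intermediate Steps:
$Q = -40$
$n{\left(j \right)} = 8 + j$ ($n{\left(j \right)} = j + 8 = 8 + j$)
$Y{\left(T,S \right)} = \frac{143}{105} - \frac{T}{2}$ ($Y{\left(T,S \right)} = \frac{T}{8 - 10} - \frac{143}{-105} = \frac{T}{-2} - - \frac{143}{105} = T \left(- \frac{1}{2}\right) + \frac{143}{105} = - \frac{T}{2} + \frac{143}{105} = \frac{143}{105} - \frac{T}{2}$)
$Y{\left(197,-47 \right)} Q = \left(\frac{143}{105} - \frac{197}{2}\right) \left(-40\right) = \left(- \frac{20399}{210}\right) \left(-40\right) = \frac{81596}{21}$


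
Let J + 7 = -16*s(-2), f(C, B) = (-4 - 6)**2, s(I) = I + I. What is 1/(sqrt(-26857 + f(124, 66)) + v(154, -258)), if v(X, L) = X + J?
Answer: 211/71278 - 3*I*sqrt(2973)/71278 ≈ 0.0029602 - 0.0022949*I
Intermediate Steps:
s(I) = 2*I
f(C, B) = 100 (f(C, B) = (-10)**2 = 100)
J = 57 (J = -7 - 32*(-2) = -7 - 16*(-4) = -7 + 64 = 57)
v(X, L) = 57 + X (v(X, L) = X + 57 = 57 + X)
1/(sqrt(-26857 + f(124, 66)) + v(154, -258)) = 1/(sqrt(-26857 + 100) + (57 + 154)) = 1/(sqrt(-26757) + 211) = 1/(3*I*sqrt(2973) + 211) = 1/(211 + 3*I*sqrt(2973))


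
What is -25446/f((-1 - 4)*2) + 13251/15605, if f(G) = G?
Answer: 39721734/15605 ≈ 2545.4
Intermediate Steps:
-25446/f((-1 - 4)*2) + 13251/15605 = -25446*1/(2*(-1 - 4)) + 13251/15605 = -25446/((-5*2)) + 13251*(1/15605) = -25446/(-10) + 13251/15605 = -25446*(-1/10) + 13251/15605 = 12723/5 + 13251/15605 = 39721734/15605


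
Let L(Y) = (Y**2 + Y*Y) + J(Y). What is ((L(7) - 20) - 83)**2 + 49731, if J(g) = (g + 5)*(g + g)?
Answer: 76300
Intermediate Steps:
J(g) = 2*g*(5 + g) (J(g) = (5 + g)*(2*g) = 2*g*(5 + g))
L(Y) = 2*Y**2 + 2*Y*(5 + Y) (L(Y) = (Y**2 + Y*Y) + 2*Y*(5 + Y) = (Y**2 + Y**2) + 2*Y*(5 + Y) = 2*Y**2 + 2*Y*(5 + Y))
((L(7) - 20) - 83)**2 + 49731 = ((2*7*(5 + 2*7) - 20) - 83)**2 + 49731 = ((2*7*(5 + 14) - 20) - 83)**2 + 49731 = ((2*7*19 - 20) - 83)**2 + 49731 = ((266 - 20) - 83)**2 + 49731 = (246 - 83)**2 + 49731 = 163**2 + 49731 = 26569 + 49731 = 76300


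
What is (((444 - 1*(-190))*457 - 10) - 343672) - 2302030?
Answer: -2355974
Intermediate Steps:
(((444 - 1*(-190))*457 - 10) - 343672) - 2302030 = (((444 + 190)*457 - 10) - 343672) - 2302030 = ((634*457 - 10) - 343672) - 2302030 = ((289738 - 10) - 343672) - 2302030 = (289728 - 343672) - 2302030 = -53944 - 2302030 = -2355974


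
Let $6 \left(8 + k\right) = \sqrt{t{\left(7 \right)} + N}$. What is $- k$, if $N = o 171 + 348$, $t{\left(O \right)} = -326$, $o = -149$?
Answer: $8 - \frac{i \sqrt{25457}}{6} \approx 8.0 - 26.592 i$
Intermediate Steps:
$N = -25131$ ($N = \left(-149\right) 171 + 348 = -25479 + 348 = -25131$)
$k = -8 + \frac{i \sqrt{25457}}{6}$ ($k = -8 + \frac{\sqrt{-326 - 25131}}{6} = -8 + \frac{\sqrt{-25457}}{6} = -8 + \frac{i \sqrt{25457}}{6} \approx -8.0 + 26.592 i$)
$- k = - (-8 + \frac{i \sqrt{25457}}{6}) = 8 - \frac{i \sqrt{25457}}{6}$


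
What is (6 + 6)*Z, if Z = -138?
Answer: -1656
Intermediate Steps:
(6 + 6)*Z = (6 + 6)*(-138) = 12*(-138) = -1656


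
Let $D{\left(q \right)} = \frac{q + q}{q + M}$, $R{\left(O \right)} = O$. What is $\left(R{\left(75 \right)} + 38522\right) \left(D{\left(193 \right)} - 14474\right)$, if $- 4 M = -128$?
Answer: $- \frac{125682021608}{225} \approx -5.5859 \cdot 10^{8}$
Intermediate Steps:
$M = 32$ ($M = \left(- \frac{1}{4}\right) \left(-128\right) = 32$)
$D{\left(q \right)} = \frac{2 q}{32 + q}$ ($D{\left(q \right)} = \frac{q + q}{q + 32} = \frac{2 q}{32 + q}$)
$\left(R{\left(75 \right)} + 38522\right) \left(D{\left(193 \right)} - 14474\right) = \left(75 + 38522\right) \left(2 \cdot 193 \frac{1}{32 + 193} - 14474\right) = 38597 \left(2 \cdot 193 \cdot \frac{1}{225} - 14474\right) = 38597 \left(\frac{386}{225} - 14474\right) = 38597 \left(- \frac{3256264}{225}\right) = - \frac{125682021608}{225}$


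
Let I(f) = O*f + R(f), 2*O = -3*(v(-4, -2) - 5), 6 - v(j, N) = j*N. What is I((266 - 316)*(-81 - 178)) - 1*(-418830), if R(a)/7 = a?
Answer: 645455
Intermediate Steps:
v(j, N) = 6 - N*j (v(j, N) = 6 - j*N = 6 - N*j)
R(a) = 7*a
O = 21/2 (O = (-3*((6 - 1*(-2)*(-4)) - 5))/2 = (-3*((6 - 8) - 5))/2 = (-3*(-2 - 5))/2 = (-3*(-7))/2 = (½)*21 = 21/2 ≈ 10.500)
I(f) = 35*f/2 (I(f) = 21*f/2 + 7*f = 35*f/2)
I((266 - 316)*(-81 - 178)) - 1*(-418830) = 35*((266 - 316)*(-81 - 178))/2 - 1*(-418830) = 35*(-50*(-259))/2 + 418830 = (35/2)*12950 + 418830 = 226625 + 418830 = 645455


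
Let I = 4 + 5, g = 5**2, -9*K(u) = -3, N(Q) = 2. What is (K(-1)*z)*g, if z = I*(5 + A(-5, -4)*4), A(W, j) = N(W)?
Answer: 975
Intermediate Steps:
K(u) = 1/3 (K(u) = -1/9*(-3) = 1/3)
A(W, j) = 2
g = 25
I = 9
z = 117 (z = 9*(5 + 2*4) = 9*(5 + 8) = 9*13 = 117)
(K(-1)*z)*g = ((1/3)*117)*25 = 39*25 = 975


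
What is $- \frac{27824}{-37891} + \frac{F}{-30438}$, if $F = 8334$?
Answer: $\frac{29506851}{64073681} \approx 0.46051$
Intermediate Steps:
$- \frac{27824}{-37891} + \frac{F}{-30438} = - \frac{27824}{-37891} + \frac{8334}{-30438} = \left(-27824\right) \left(- \frac{1}{37891}\right) + 8334 \left(- \frac{1}{30438}\right) = \frac{27824}{37891} - \frac{463}{1691} = \frac{29506851}{64073681}$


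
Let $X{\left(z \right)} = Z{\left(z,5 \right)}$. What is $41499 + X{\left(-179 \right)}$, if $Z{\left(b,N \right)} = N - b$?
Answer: $41683$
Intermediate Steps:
$X{\left(z \right)} = 5 - z$
$41499 + X{\left(-179 \right)} = 41499 + \left(5 - -179\right) = 41499 + \left(5 + 179\right) = 41499 + 184 = 41683$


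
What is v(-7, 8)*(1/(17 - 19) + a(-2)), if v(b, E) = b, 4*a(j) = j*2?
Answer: 21/2 ≈ 10.500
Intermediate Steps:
a(j) = j/2 (a(j) = (j*2)/4 = (2*j)/4 = j/2)
v(-7, 8)*(1/(17 - 19) + a(-2)) = -7*(1/(17 - 19) + (½)*(-2)) = -7*(1/(-2) - 1) = -7*(-½ - 1) = -7*(-3/2) = 21/2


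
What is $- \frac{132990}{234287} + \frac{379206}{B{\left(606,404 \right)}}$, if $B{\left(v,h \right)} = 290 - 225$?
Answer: $\frac{88834391772}{15228655} \approx 5833.4$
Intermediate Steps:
$B{\left(v,h \right)} = 65$
$- \frac{132990}{234287} + \frac{379206}{B{\left(606,404 \right)}} = - \frac{132990}{234287} + \frac{379206}{65} = \frac{88834391772}{15228655}$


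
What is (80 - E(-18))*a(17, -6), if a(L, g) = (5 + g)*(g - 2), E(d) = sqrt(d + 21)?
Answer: 640 - 8*sqrt(3) ≈ 626.14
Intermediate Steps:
E(d) = sqrt(21 + d)
a(L, g) = (-2 + g)*(5 + g) (a(L, g) = (5 + g)*(-2 + g) = (-2 + g)*(5 + g))
(80 - E(-18))*a(17, -6) = (80 - sqrt(21 - 18))*(-10 + (-6)**2 + 3*(-6)) = (80 - sqrt(3))*(-10 + 36 - 18) = (80 - sqrt(3))*8 = 640 - 8*sqrt(3)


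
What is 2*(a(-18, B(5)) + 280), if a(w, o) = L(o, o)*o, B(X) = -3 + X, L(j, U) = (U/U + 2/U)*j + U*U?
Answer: 592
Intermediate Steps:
L(j, U) = U² + j*(1 + 2/U) (L(j, U) = (1 + 2/U)*j + U² = j*(1 + 2/U) + U² = U² + j*(1 + 2/U))
a(w, o) = o*(2 + o + o²) (a(w, o) = (o + o² + 2*o/o)*o = (o + o² + 2)*o = (2 + o + o²)*o = o*(2 + o + o²))
2*(a(-18, B(5)) + 280) = 2*((-3 + 5)*(2 + (-3 + 5) + (-3 + 5)²) + 280) = 2*(2*(2 + 2 + 2²) + 280) = 2*(2*(2 + 2 + 4) + 280) = 2*(2*8 + 280) = 2*(16 + 280) = 2*296 = 592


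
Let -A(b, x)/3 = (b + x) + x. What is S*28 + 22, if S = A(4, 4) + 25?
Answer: -286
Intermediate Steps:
A(b, x) = -6*x - 3*b (A(b, x) = -3*((b + x) + x) = -3*(b + 2*x) = -6*x - 3*b)
S = -11 (S = (-6*4 - 3*4) + 25 = (-24 - 12) + 25 = -36 + 25 = -11)
S*28 + 22 = -11*28 + 22 = -308 + 22 = -286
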